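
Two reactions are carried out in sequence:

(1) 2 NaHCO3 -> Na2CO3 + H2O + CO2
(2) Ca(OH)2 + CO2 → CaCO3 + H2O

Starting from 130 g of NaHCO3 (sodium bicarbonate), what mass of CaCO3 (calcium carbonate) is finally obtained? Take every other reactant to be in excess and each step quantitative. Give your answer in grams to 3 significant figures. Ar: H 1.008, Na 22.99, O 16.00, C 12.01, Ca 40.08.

77.4 g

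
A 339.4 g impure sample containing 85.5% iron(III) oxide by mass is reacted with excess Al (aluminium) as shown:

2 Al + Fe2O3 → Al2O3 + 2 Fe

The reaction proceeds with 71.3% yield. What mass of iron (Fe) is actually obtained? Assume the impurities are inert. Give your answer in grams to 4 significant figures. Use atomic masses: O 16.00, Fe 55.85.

Pure Fe2O3 available = 339.4 g × 0.855 = 290.19 g.
M(Fe2O3) = 2(55.85) + 3(16.00) = 159.70 g/mol.
M(Fe) = 55.85 g/mol.
n(Fe2O3) = 290.19 g / 159.70 g/mol = 1.8171 mol.
From the equation the Fe2O3:Fe mole ratio is 1:2, so n(Fe) = 1.8171 × 2/1 = 3.6342 mol.
Mass of Fe = 3.6342 mol × 55.85 g/mol = 202.97 g.
Actual mass collected = 202.97 g × 0.713 = 144.72 g.

144.7 g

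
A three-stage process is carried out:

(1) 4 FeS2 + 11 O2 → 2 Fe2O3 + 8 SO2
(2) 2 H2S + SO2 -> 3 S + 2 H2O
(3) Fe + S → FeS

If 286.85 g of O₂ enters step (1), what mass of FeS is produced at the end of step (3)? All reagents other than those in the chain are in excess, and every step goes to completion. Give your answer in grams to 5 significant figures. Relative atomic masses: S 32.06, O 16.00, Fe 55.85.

M(O2) = 2(16.00) = 32.00 g/mol.
M(FeS) = 55.85 + 32.06 = 87.91 g/mol.
n(O2) = 286.85 / 32.00 = 8.96406 mol.
Reaction (1): O2→SO2 ratio 11:8 ⇒ n(SO2) = 6.51932 mol.
Reaction (2): SO2→S ratio 1:3 ⇒ n(S) = 19.5580 mol.
Reaction (3): S→FeS ratio 1:1 ⇒ n(FeS) = 19.5580 mol.
Mass of FeS = 19.5580 × 87.91 = 1719.34 g.

1719.3 g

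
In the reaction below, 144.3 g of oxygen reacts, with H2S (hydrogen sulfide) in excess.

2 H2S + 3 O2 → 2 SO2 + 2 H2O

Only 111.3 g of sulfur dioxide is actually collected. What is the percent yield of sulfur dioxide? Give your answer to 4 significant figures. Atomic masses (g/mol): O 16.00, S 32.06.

57.79 %

M(O2) = 2(16.00) = 32.00 g/mol.
M(SO2) = 32.06 + 2(16.00) = 64.06 g/mol.
n(O2) = 144.30 g / 32.00 g/mol = 4.5094 mol.
From the equation the O2:SO2 mole ratio is 3:2, so n(SO2) = 4.5094 × 2/3 = 3.0063 mol.
Mass of SO2 = 3.0063 mol × 64.06 g/mol = 192.58 g.
This is the theoretical yield. Percent yield = 111.3 g / 192.58 g × 100% = 57.794%.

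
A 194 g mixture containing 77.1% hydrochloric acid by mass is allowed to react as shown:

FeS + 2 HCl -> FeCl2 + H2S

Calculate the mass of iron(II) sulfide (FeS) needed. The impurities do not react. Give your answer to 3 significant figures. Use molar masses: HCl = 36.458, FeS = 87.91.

180 g

Mass of pure HCl = 194 g × 0.771 = 149.6 g.
n(HCl) = 149.6 g / 36.458 g/mol = 4.103 mol.
From the equation the HCl:FeS mole ratio is 2:1, so n(FeS) = 4.103 × 1/2 = 2.051 mol.
Mass of FeS = 2.051 mol × 87.91 g/mol = 180.3 g.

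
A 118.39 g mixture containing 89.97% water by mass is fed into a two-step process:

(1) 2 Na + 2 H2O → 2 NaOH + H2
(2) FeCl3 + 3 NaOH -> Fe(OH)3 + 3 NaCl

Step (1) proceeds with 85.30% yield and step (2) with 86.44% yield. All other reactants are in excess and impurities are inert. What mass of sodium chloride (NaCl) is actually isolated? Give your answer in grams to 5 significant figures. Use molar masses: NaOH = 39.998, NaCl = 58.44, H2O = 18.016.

254.76 g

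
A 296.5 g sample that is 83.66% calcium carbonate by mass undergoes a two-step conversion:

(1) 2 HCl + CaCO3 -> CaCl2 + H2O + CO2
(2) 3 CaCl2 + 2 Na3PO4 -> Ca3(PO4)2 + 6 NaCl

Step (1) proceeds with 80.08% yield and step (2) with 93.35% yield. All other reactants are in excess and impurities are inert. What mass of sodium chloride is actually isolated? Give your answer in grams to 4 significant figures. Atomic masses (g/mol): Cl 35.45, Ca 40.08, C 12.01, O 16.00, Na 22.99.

Pure CaCO3 = 296.5 × 0.8366 = 248.05 g.
M(CaCO3) = 40.08 + 12.01 + 3(16.00) = 100.09 g/mol.
M(NaCl) = 22.99 + 35.45 = 58.44 g/mol.
n(CaCO3) = 248.05 / 100.09 = 2.4783 mol.
Step 1 (CaCO3:CaCl2 = 1:1): theoretical n(CaCl2) = 2.4783 mol; at 80.08% yield, n(CaCl2) = 1.9846 mol.
Step 2 (CaCl2:NaCl = 3:6): theoretical n(NaCl) = 3.9692 mol, so theoretical mass = 3.9692 × 58.44 = 231.96 g.
At 93.35% yield, actual mass of NaCl = 231.96 × 0.9335 = 216.54 g.

216.5 g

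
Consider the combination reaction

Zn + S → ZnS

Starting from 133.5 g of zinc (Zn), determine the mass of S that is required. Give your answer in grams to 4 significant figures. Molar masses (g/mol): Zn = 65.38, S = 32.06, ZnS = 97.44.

n(Zn) = 133.50 g / 65.38 g/mol = 2.0419 mol.
From the equation the Zn:S mole ratio is 1:1, so n(S) = 2.0419 × 1/1 = 2.0419 mol.
Mass of S = 2.0419 mol × 32.06 g/mol = 65.464 g.

65.46 g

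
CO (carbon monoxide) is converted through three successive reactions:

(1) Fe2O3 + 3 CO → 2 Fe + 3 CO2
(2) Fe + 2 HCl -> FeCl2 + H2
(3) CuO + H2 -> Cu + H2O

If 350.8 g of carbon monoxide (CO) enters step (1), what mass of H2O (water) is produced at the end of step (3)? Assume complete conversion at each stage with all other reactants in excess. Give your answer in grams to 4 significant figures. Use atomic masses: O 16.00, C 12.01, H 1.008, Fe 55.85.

M(CO) = 12.01 + 16.00 = 28.01 g/mol.
M(H2O) = 2(1.008) + 16.00 = 18.016 g/mol.
n(CO) = 350.8 / 28.01 = 12.524 mol.
Reaction (1): CO→Fe ratio 3:2 ⇒ n(Fe) = 8.3494 mol.
Reaction (2): Fe→H2 ratio 1:1 ⇒ n(H2) = 8.3494 mol.
Reaction (3): H2→H2O ratio 1:1 ⇒ n(H2O) = 8.3494 mol.
Mass of H2O = 8.3494 × 18.016 = 150.42 g.

150.4 g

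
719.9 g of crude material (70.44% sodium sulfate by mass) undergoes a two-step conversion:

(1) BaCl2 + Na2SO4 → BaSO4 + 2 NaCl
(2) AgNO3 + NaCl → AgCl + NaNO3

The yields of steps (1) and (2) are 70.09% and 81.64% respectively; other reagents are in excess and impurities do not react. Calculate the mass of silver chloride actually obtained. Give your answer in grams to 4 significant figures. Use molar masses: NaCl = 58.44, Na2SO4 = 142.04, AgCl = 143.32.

585.6 g

Pure Na2SO4 = 719.9 × 0.7044 = 507.10 g.
n(Na2SO4) = 507.10 / 142.04 = 3.5701 mol.
Step 1 (Na2SO4:NaCl = 1:2): theoretical n(NaCl) = 7.1402 mol; at 70.09% yield, n(NaCl) = 5.0046 mol.
Step 2 (NaCl:AgCl = 1:1): theoretical n(AgCl) = 5.0046 mol, so theoretical mass = 5.0046 × 143.32 = 717.26 g.
At 81.64% yield, actual mass of AgCl = 717.26 × 0.8164 = 585.57 g.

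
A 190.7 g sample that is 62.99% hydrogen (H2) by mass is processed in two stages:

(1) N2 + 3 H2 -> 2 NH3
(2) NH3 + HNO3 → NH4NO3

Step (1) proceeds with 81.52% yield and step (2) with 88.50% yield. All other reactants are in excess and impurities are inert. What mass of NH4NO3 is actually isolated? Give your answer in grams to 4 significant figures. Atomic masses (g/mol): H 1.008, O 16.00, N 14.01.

2294 g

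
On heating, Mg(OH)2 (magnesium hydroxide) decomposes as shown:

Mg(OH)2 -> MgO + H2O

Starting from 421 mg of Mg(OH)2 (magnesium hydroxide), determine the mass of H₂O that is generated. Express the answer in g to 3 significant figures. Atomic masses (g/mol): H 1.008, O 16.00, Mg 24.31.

M(Mg(OH)2) = 24.31 + 2(16.00) + 2(1.008) = 58.326 g/mol.
M(H2O) = 2(1.008) + 16.00 = 18.016 g/mol.
Convert: 421 mg = 0.4210 g.
n(Mg(OH)2) = 0.4210 g / 58.326 g/mol = 0.007218 mol.
From the equation the Mg(OH)2:H2O mole ratio is 1:1, so n(H2O) = 0.007218 × 1/1 = 0.007218 mol.
Mass of H2O = 0.007218 mol × 18.016 g/mol = 0.1300 g.

0.130 g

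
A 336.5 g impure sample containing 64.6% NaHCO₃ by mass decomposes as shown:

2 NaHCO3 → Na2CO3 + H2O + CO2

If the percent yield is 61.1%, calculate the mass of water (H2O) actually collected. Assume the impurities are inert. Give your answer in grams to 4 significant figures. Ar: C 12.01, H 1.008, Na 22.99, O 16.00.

Pure NaHCO3 available = 336.5 g × 0.646 = 217.38 g.
M(NaHCO3) = 22.99 + 1.008 + 12.01 + 3(16.00) = 84.008 g/mol.
M(H2O) = 2(1.008) + 16.00 = 18.016 g/mol.
n(NaHCO3) = 217.38 g / 84.008 g/mol = 2.5876 mol.
From the equation the NaHCO3:H2O mole ratio is 2:1, so n(H2O) = 2.5876 × 1/2 = 1.2938 mol.
Mass of H2O = 1.2938 mol × 18.016 g/mol = 23.309 g.
Actual mass collected = 23.309 g × 0.611 = 14.242 g.

14.24 g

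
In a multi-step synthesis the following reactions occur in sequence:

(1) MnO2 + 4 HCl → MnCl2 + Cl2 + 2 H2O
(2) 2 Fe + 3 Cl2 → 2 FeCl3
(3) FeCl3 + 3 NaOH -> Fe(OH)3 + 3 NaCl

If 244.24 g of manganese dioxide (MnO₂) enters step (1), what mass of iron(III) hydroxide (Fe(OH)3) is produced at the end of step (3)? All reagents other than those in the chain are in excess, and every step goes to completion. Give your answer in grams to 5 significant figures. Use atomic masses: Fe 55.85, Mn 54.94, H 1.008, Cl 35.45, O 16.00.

M(MnO2) = 54.94 + 2(16.00) = 86.94 g/mol.
M(Fe(OH)3) = 55.85 + 3(16.00) + 3(1.008) = 106.874 g/mol.
n(MnO2) = 244.24 / 86.94 = 2.80929 mol.
Reaction (1): MnO2→Cl2 ratio 1:1 ⇒ n(Cl2) = 2.80929 mol.
Reaction (2): Cl2→FeCl3 ratio 3:2 ⇒ n(FeCl3) = 1.87286 mol.
Reaction (3): FeCl3→Fe(OH)3 ratio 1:1 ⇒ n(Fe(OH)3) = 1.87286 mol.
Mass of Fe(OH)3 = 1.87286 × 106.874 = 200.160 g.

200.16 g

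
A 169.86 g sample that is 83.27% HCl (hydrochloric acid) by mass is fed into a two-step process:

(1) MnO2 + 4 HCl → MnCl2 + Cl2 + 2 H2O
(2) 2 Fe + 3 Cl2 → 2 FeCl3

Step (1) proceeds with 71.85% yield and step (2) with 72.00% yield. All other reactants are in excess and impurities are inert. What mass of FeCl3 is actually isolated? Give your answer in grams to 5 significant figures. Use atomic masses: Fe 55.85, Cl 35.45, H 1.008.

54.256 g

Pure HCl = 169.86 × 0.8327 = 141.442 g.
M(HCl) = 1.008 + 35.45 = 36.458 g/mol.
M(FeCl3) = 55.85 + 3(35.45) = 162.20 g/mol.
n(HCl) = 141.442 / 36.458 = 3.87960 mol.
Step 1 (HCl:Cl2 = 4:1): theoretical n(Cl2) = 0.969900 mol; at 71.85% yield, n(Cl2) = 0.696873 mol.
Step 2 (Cl2:FeCl3 = 3:2): theoretical n(FeCl3) = 0.464582 mol, so theoretical mass = 0.464582 × 162.20 = 75.3552 g.
At 72.00% yield, actual mass of FeCl3 = 75.3552 × 0.7200 = 54.2557 g.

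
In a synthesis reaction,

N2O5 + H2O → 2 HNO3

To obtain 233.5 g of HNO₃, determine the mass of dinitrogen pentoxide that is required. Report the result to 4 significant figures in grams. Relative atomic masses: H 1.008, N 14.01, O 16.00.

200.1 g

M(HNO3) = 1.008 + 14.01 + 3(16.00) = 63.018 g/mol.
M(N2O5) = 2(14.01) + 5(16.00) = 108.02 g/mol.
n(HNO3) = 233.50 g / 63.018 g/mol = 3.7053 mol.
From the equation the HNO3:N2O5 mole ratio is 2:1, so n(N2O5) = 3.7053 × 1/2 = 1.8526 mol.
Mass of N2O5 = 1.8526 mol × 108.02 g/mol = 200.12 g.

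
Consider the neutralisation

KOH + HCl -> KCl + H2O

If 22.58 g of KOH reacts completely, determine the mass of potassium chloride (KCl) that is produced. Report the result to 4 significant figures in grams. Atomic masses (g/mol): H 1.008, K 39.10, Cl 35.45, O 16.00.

M(KOH) = 39.10 + 16.00 + 1.008 = 56.108 g/mol.
M(KCl) = 39.10 + 35.45 = 74.55 g/mol.
n(KOH) = 22.580 g / 56.108 g/mol = 0.40244 mol.
From the equation the KOH:KCl mole ratio is 1:1, so n(KCl) = 0.40244 × 1/1 = 0.40244 mol.
Mass of KCl = 0.40244 mol × 74.55 g/mol = 30.002 g.

30.00 g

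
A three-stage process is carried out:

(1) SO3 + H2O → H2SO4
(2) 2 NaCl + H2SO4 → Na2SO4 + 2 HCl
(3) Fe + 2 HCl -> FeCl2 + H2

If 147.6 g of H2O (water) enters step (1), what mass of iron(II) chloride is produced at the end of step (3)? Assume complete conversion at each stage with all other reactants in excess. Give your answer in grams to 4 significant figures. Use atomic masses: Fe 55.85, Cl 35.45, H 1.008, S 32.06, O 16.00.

1038 g

M(H2O) = 2(1.008) + 16.00 = 18.016 g/mol.
M(FeCl2) = 55.85 + 2(35.45) = 126.75 g/mol.
n(H2O) = 147.6 / 18.016 = 8.1927 mol.
Reaction (1): H2O→H2SO4 ratio 1:1 ⇒ n(H2SO4) = 8.1927 mol.
Reaction (2): H2SO4→HCl ratio 1:2 ⇒ n(HCl) = 16.385 mol.
Reaction (3): HCl→FeCl2 ratio 2:1 ⇒ n(FeCl2) = 8.1927 mol.
Mass of FeCl2 = 8.1927 × 126.75 = 1038.4 g.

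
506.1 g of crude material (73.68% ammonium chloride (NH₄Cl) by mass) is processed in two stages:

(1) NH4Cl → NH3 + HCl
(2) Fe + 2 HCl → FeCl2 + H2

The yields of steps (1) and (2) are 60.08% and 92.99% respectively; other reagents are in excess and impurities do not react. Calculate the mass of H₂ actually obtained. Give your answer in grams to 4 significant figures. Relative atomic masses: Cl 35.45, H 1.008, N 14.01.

Pure NH4Cl = 506.1 × 0.7368 = 372.89 g.
M(NH4Cl) = 14.01 + 4(1.008) + 35.45 = 53.492 g/mol.
M(H2) = 2(1.008) = 2.016 g/mol.
n(NH4Cl) = 372.89 / 53.492 = 6.9710 mol.
Step 1 (NH4Cl:HCl = 1:1): theoretical n(HCl) = 6.9710 mol; at 60.08% yield, n(HCl) = 4.1882 mol.
Step 2 (HCl:H2 = 2:1): theoretical n(H2) = 2.0941 mol, so theoretical mass = 2.0941 × 2.016 = 4.2217 g.
At 92.99% yield, actual mass of H2 = 4.2217 × 0.9299 = 3.9258 g.

3.926 g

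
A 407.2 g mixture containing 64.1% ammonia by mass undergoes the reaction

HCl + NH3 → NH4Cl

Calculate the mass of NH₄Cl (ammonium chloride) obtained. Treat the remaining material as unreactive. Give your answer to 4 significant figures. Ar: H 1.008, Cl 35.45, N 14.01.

819.7 g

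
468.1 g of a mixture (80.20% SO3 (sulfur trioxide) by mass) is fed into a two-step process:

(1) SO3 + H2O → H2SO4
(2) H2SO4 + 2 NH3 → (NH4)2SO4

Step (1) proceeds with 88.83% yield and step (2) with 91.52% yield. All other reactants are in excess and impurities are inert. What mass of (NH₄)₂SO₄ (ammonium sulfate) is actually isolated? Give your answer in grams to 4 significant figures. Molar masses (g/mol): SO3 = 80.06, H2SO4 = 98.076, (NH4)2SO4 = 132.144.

Pure SO3 = 468.1 × 0.8020 = 375.42 g.
n(SO3) = 375.42 / 80.06 = 4.6892 mol.
Step 1 (SO3:H2SO4 = 1:1): theoretical n(H2SO4) = 4.6892 mol; at 88.83% yield, n(H2SO4) = 4.1654 mol.
Step 2 (H2SO4:(NH4)2SO4 = 1:1): theoretical n((NH4)2SO4) = 4.1654 mol, so theoretical mass = 4.1654 × 132.144 = 550.43 g.
At 91.52% yield, actual mass of (NH4)2SO4 = 550.43 × 0.9152 = 503.76 g.

503.8 g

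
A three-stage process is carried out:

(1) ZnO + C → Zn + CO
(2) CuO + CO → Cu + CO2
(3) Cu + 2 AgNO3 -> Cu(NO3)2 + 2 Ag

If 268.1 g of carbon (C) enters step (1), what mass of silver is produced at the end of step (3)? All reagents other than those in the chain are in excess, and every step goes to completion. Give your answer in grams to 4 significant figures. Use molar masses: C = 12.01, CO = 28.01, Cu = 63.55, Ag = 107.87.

n(C) = 268.1 / 12.01 = 22.323 mol.
Reaction (1): C→CO ratio 1:1 ⇒ n(CO) = 22.323 mol.
Reaction (2): CO→Cu ratio 1:1 ⇒ n(Cu) = 22.323 mol.
Reaction (3): Cu→Ag ratio 1:2 ⇒ n(Ag) = 44.646 mol.
Mass of Ag = 44.646 × 107.87 = 4816.0 g.

4816 g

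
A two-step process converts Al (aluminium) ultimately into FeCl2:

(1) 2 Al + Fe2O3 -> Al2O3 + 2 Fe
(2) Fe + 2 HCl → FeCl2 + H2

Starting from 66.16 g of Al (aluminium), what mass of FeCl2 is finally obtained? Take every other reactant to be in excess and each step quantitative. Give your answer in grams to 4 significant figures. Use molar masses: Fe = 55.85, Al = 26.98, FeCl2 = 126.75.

310.8 g

n(Al) = 66.160 / 26.98 = 2.4522 mol.
Step 1 gives a 2:2 ratio of Al to Fe, so n(Fe) = 2.4522 mol.
In step 2 the Fe:FeCl2 ratio is 1:1, so n(FeCl2) = 2.4522 mol.
Mass of FeCl2 = 2.4522 × 126.75 = 310.81 g.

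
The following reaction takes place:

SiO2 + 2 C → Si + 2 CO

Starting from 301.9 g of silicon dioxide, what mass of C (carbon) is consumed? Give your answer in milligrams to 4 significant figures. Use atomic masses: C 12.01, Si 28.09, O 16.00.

120700 mg

M(SiO2) = 28.09 + 2(16.00) = 60.09 g/mol.
M(C) = 12.01 g/mol.
n(SiO2) = 301.90 g / 60.09 g/mol = 5.0241 mol.
From the equation the SiO2:C mole ratio is 1:2, so n(C) = 5.0241 × 2/1 = 10.048 mol.
Mass of C = 10.048 mol × 12.01 g/mol = 120.68 g.
Converting to mg: 120.68 g = 120700 mg.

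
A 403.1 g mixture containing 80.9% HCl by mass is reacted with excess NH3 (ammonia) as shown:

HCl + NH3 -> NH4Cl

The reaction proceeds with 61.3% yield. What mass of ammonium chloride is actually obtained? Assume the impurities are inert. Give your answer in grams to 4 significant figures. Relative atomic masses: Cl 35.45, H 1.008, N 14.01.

Pure HCl available = 403.1 g × 0.809 = 326.11 g.
M(HCl) = 1.008 + 35.45 = 36.458 g/mol.
M(NH4Cl) = 14.01 + 4(1.008) + 35.45 = 53.492 g/mol.
n(HCl) = 326.11 g / 36.458 g/mol = 8.9448 mol.
From the equation the HCl:NH4Cl mole ratio is 1:1, so n(NH4Cl) = 8.9448 × 1/1 = 8.9448 mol.
Mass of NH4Cl = 8.9448 mol × 53.492 g/mol = 478.47 g.
Actual mass collected = 478.47 g × 0.613 = 293.30 g.

293.3 g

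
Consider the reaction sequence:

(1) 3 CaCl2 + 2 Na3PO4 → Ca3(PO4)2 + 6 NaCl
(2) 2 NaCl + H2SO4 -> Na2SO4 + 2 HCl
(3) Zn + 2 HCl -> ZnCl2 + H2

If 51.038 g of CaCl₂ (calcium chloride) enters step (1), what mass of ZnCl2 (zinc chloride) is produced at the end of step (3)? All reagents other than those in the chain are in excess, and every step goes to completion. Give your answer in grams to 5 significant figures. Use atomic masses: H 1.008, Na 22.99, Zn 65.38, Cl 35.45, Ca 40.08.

62.673 g

M(CaCl2) = 40.08 + 2(35.45) = 110.98 g/mol.
M(ZnCl2) = 65.38 + 2(35.45) = 136.28 g/mol.
n(CaCl2) = 51.038 / 110.98 = 0.459885 mol.
Reaction (1): CaCl2→NaCl ratio 3:6 ⇒ n(NaCl) = 0.919769 mol.
Reaction (2): NaCl→HCl ratio 2:2 ⇒ n(HCl) = 0.919769 mol.
Reaction (3): HCl→ZnCl2 ratio 2:1 ⇒ n(ZnCl2) = 0.459885 mol.
Mass of ZnCl2 = 0.459885 × 136.28 = 62.6731 g.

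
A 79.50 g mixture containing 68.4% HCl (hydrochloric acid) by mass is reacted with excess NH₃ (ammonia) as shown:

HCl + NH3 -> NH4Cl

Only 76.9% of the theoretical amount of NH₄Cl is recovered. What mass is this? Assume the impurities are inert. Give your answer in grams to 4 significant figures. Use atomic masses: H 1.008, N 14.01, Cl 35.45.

Pure HCl available = 79.50 g × 0.684 = 54.378 g.
M(HCl) = 1.008 + 35.45 = 36.458 g/mol.
M(NH4Cl) = 14.01 + 4(1.008) + 35.45 = 53.492 g/mol.
n(HCl) = 54.378 g / 36.458 g/mol = 1.4915 mol.
From the equation the HCl:NH4Cl mole ratio is 1:1, so n(NH4Cl) = 1.4915 × 1/1 = 1.4915 mol.
Mass of NH4Cl = 1.4915 mol × 53.492 g/mol = 79.785 g.
Actual mass collected = 79.785 g × 0.769 = 61.354 g.

61.35 g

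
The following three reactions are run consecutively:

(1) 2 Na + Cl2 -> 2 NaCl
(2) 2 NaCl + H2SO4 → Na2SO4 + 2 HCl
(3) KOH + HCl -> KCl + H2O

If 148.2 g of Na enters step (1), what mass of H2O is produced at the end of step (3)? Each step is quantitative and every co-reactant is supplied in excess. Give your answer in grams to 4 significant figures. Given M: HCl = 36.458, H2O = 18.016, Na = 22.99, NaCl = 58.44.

116.1 g

n(Na) = 148.2 / 22.99 = 6.4463 mol.
Reaction (1): Na→NaCl ratio 2:2 ⇒ n(NaCl) = 6.4463 mol.
Reaction (2): NaCl→HCl ratio 2:2 ⇒ n(HCl) = 6.4463 mol.
Reaction (3): HCl→H2O ratio 1:1 ⇒ n(H2O) = 6.4463 mol.
Mass of H2O = 6.4463 × 18.016 = 116.14 g.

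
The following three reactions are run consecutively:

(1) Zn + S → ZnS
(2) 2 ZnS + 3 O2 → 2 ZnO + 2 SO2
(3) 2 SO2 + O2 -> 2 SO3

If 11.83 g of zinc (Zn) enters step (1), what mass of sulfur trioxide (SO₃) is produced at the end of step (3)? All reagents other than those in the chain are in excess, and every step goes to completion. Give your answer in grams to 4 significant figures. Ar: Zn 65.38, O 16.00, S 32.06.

14.49 g

M(Zn) = 65.38 g/mol.
M(SO3) = 32.06 + 3(16.00) = 80.06 g/mol.
n(Zn) = 11.83 / 65.38 = 0.18094 mol.
Reaction (1): Zn→ZnS ratio 1:1 ⇒ n(ZnS) = 0.18094 mol.
Reaction (2): ZnS→SO2 ratio 2:2 ⇒ n(SO2) = 0.18094 mol.
Reaction (3): SO2→SO3 ratio 2:2 ⇒ n(SO3) = 0.18094 mol.
Mass of SO3 = 0.18094 × 80.06 = 14.486 g.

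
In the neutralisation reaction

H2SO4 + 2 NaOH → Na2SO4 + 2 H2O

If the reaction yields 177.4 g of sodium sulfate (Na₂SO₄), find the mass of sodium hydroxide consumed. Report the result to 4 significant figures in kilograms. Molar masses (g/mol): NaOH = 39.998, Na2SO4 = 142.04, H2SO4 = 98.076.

0.09991 kg

n(Na2SO4) = 177.40 g / 142.04 g/mol = 1.2489 mol.
From the equation the Na2SO4:NaOH mole ratio is 1:2, so n(NaOH) = 1.2489 × 2/1 = 2.4979 mol.
Mass of NaOH = 2.4979 mol × 39.998 g/mol = 99.911 g.
Converting to kg: 99.911 g = 0.09991 kg.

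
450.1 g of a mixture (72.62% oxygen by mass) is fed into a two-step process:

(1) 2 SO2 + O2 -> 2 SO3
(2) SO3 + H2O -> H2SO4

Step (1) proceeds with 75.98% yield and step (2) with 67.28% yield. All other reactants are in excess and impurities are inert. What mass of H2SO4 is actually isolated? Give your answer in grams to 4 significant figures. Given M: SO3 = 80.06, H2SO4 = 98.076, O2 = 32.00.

1024 g

Pure O2 = 450.1 × 0.7262 = 326.86 g.
n(O2) = 326.86 / 32.00 = 10.214 mol.
Step 1 (O2:SO3 = 1:2): theoretical n(SO3) = 20.429 mol; at 75.98% yield, n(SO3) = 15.522 mol.
Step 2 (SO3:H2SO4 = 1:1): theoretical n(H2SO4) = 15.522 mol, so theoretical mass = 15.522 × 98.076 = 1522.3 g.
At 67.28% yield, actual mass of H2SO4 = 1522.3 × 0.6728 = 1024.2 g.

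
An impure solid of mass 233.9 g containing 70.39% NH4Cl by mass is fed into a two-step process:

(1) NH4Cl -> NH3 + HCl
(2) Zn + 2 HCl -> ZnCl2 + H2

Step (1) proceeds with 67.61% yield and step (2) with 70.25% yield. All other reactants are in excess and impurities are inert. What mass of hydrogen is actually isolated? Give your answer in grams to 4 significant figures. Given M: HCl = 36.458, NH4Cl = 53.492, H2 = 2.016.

1.474 g

Pure NH4Cl = 233.9 × 0.7039 = 164.64 g.
n(NH4Cl) = 164.64 / 53.492 = 3.0779 mol.
Step 1 (NH4Cl:HCl = 1:1): theoretical n(HCl) = 3.0779 mol; at 67.61% yield, n(HCl) = 2.0810 mol.
Step 2 (HCl:H2 = 2:1): theoretical n(H2) = 1.0405 mol, so theoretical mass = 1.0405 × 2.016 = 2.0976 g.
At 70.25% yield, actual mass of H2 = 2.0976 × 0.7025 = 1.4736 g.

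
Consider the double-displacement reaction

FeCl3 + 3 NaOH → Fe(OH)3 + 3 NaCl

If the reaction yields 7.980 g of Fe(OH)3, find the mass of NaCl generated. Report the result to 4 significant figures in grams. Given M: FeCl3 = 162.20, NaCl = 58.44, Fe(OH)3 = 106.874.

13.09 g

n(Fe(OH)3) = 7.9800 g / 106.874 g/mol = 0.074667 mol.
From the equation the Fe(OH)3:NaCl mole ratio is 1:3, so n(NaCl) = 0.074667 × 3/1 = 0.22400 mol.
Mass of NaCl = 0.22400 mol × 58.44 g/mol = 13.091 g.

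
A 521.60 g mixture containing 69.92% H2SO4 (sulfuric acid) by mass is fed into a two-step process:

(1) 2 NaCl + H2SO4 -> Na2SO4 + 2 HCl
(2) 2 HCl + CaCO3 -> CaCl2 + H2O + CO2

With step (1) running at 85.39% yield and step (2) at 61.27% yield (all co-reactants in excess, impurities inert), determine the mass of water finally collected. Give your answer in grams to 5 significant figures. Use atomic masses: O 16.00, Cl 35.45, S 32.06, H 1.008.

Pure H2SO4 = 521.60 × 0.6992 = 364.703 g.
M(H2SO4) = 2(1.008) + 32.06 + 4(16.00) = 98.076 g/mol.
M(H2O) = 2(1.008) + 16.00 = 18.016 g/mol.
n(H2SO4) = 364.703 / 98.076 = 3.71857 mol.
Step 1 (H2SO4:HCl = 1:2): theoretical n(HCl) = 7.43715 mol; at 85.39% yield, n(HCl) = 6.35058 mol.
Step 2 (HCl:H2O = 2:1): theoretical n(H2O) = 3.17529 mol, so theoretical mass = 3.17529 × 18.016 = 57.2060 g.
At 61.27% yield, actual mass of H2O = 57.2060 × 0.6127 = 35.0501 g.

35.050 g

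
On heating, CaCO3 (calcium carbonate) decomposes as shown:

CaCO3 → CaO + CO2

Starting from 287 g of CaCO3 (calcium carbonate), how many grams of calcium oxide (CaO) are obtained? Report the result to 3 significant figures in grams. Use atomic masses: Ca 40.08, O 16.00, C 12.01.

161 g

M(CaCO3) = 40.08 + 12.01 + 3(16.00) = 100.09 g/mol.
M(CaO) = 40.08 + 16.00 = 56.08 g/mol.
n(CaCO3) = 287.0 g / 100.09 g/mol = 2.867 mol.
From the equation the CaCO3:CaO mole ratio is 1:1, so n(CaO) = 2.867 × 1/1 = 2.867 mol.
Mass of CaO = 2.867 mol × 56.08 g/mol = 160.8 g.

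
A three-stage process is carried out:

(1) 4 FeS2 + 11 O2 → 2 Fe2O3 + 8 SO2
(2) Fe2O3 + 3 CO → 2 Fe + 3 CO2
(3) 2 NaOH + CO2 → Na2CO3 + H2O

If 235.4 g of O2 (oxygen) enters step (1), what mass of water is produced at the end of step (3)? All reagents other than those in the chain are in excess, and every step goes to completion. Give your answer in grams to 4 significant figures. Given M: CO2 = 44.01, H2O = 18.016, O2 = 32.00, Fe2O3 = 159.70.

72.29 g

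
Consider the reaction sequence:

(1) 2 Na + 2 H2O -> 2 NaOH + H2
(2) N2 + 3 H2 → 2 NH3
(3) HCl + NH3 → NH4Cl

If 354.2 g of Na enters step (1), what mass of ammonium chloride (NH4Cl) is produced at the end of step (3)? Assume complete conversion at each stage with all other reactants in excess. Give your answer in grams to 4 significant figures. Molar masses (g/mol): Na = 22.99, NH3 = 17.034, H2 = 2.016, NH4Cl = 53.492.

n(Na) = 354.2 / 22.99 = 15.407 mol.
Reaction (1): Na→H2 ratio 2:1 ⇒ n(H2) = 7.7033 mol.
Reaction (2): H2→NH3 ratio 3:2 ⇒ n(NH3) = 5.1356 mol.
Reaction (3): NH3→NH4Cl ratio 1:1 ⇒ n(NH4Cl) = 5.1356 mol.
Mass of NH4Cl = 5.1356 × 53.492 = 274.71 g.

274.7 g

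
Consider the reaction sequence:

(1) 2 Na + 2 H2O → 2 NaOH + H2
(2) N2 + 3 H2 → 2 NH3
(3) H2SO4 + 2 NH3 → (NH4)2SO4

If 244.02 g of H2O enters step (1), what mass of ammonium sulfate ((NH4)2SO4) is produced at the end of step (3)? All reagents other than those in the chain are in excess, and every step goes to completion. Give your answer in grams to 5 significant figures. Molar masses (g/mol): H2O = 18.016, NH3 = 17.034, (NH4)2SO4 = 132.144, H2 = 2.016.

n(H2O) = 244.02 / 18.016 = 13.5446 mol.
Reaction (1): H2O→H2 ratio 2:1 ⇒ n(H2) = 6.77231 mol.
Reaction (2): H2→NH3 ratio 3:2 ⇒ n(NH3) = 4.51488 mol.
Reaction (3): NH3→(NH4)2SO4 ratio 2:1 ⇒ n((NH4)2SO4) = 2.25744 mol.
Mass of (NH4)2SO4 = 2.25744 × 132.144 = 298.307 g.

298.31 g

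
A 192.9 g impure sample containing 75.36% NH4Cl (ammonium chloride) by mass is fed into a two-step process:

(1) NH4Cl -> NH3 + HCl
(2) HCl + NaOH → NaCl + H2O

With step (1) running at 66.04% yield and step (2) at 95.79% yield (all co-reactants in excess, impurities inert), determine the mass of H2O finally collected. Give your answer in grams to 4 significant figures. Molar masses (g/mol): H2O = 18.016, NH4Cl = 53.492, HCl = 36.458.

Pure NH4Cl = 192.9 × 0.7536 = 145.37 g.
n(NH4Cl) = 145.37 / 53.492 = 2.7176 mol.
Step 1 (NH4Cl:HCl = 1:1): theoretical n(HCl) = 2.7176 mol; at 66.04% yield, n(HCl) = 1.7947 mol.
Step 2 (HCl:H2O = 1:1): theoretical n(H2O) = 1.7947 mol, so theoretical mass = 1.7947 × 18.016 = 32.333 g.
At 95.79% yield, actual mass of H2O = 32.333 × 0.9579 = 30.972 g.

30.97 g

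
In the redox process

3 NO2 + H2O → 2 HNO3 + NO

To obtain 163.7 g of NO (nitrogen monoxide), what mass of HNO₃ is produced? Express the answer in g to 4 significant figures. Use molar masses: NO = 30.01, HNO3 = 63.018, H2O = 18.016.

n(NO) = 163.70 g / 30.01 g/mol = 5.4548 mol.
From the equation the NO:HNO3 mole ratio is 1:2, so n(HNO3) = 5.4548 × 2/1 = 10.910 mol.
Mass of HNO3 = 10.910 mol × 63.018 g/mol = 687.51 g.

687.5 g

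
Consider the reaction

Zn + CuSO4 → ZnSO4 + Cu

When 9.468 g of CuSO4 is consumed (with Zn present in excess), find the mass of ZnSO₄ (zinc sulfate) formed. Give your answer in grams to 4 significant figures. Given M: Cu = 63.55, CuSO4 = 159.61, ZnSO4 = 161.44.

n(CuSO4) = 9.4680 g / 159.61 g/mol = 0.059320 mol.
From the equation the CuSO4:ZnSO4 mole ratio is 1:1, so n(ZnSO4) = 0.059320 × 1/1 = 0.059320 mol.
Mass of ZnSO4 = 0.059320 mol × 161.44 g/mol = 9.5766 g.

9.577 g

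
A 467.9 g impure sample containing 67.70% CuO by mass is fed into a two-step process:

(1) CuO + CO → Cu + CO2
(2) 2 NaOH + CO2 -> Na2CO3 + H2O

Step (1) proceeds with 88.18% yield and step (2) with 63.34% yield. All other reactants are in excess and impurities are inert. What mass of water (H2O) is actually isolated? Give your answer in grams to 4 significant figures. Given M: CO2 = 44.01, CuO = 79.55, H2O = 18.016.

40.07 g

Pure CuO = 467.9 × 0.6770 = 316.77 g.
n(CuO) = 316.77 / 79.55 = 3.9820 mol.
Step 1 (CuO:CO2 = 1:1): theoretical n(CO2) = 3.9820 mol; at 88.18% yield, n(CO2) = 3.5113 mol.
Step 2 (CO2:H2O = 1:1): theoretical n(H2O) = 3.5113 mol, so theoretical mass = 3.5113 × 18.016 = 63.260 g.
At 63.34% yield, actual mass of H2O = 63.260 × 0.6334 = 40.069 g.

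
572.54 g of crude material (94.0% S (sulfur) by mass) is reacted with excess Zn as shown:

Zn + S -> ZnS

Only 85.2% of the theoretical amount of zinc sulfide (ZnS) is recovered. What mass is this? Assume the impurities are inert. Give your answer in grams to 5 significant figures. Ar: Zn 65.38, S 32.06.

1393.6 g

Pure S available = 572.54 g × 0.940 = 538.188 g.
M(S) = 32.06 g/mol.
M(ZnS) = 65.38 + 32.06 = 97.44 g/mol.
n(S) = 538.188 g / 32.06 g/mol = 16.7869 mol.
From the equation the S:ZnS mole ratio is 1:1, so n(ZnS) = 16.7869 × 1/1 = 16.7869 mol.
Mass of ZnS = 16.7869 mol × 97.44 g/mol = 1635.71 g.
Actual mass collected = 1635.71 g × 0.852 = 1393.63 g.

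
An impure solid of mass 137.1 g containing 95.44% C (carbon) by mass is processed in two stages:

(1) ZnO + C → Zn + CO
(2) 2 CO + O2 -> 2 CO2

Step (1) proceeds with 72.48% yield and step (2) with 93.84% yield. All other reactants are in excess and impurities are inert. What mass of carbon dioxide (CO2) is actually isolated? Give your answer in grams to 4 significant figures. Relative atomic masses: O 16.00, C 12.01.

326.1 g

Pure C = 137.1 × 0.9544 = 130.85 g.
M(C) = 12.01 g/mol.
M(CO2) = 12.01 + 2(16.00) = 44.01 g/mol.
n(C) = 130.85 / 12.01 = 10.895 mol.
Step 1 (C:CO = 1:1): theoretical n(CO) = 10.895 mol; at 72.48% yield, n(CO) = 7.8967 mol.
Step 2 (CO:CO2 = 2:2): theoretical n(CO2) = 7.8967 mol, so theoretical mass = 7.8967 × 44.01 = 347.53 g.
At 93.84% yield, actual mass of CO2 = 347.53 × 0.9384 = 326.12 g.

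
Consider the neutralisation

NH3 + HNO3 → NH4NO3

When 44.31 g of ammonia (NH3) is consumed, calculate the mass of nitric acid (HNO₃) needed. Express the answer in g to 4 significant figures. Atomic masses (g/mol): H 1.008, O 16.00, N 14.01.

M(NH3) = 14.01 + 3(1.008) = 17.034 g/mol.
M(HNO3) = 1.008 + 14.01 + 3(16.00) = 63.018 g/mol.
n(NH3) = 44.310 g / 17.034 g/mol = 2.6013 mol.
From the equation the NH3:HNO3 mole ratio is 1:1, so n(HNO3) = 2.6013 × 1/1 = 2.6013 mol.
Mass of HNO3 = 2.6013 mol × 63.018 g/mol = 163.93 g.

163.9 g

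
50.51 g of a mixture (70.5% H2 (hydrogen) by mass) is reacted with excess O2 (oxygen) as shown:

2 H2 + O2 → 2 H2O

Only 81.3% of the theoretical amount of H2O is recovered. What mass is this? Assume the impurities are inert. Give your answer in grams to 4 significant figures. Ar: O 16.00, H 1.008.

258.7 g

Pure H2 available = 50.51 g × 0.705 = 35.610 g.
M(H2) = 2(1.008) = 2.016 g/mol.
M(H2O) = 2(1.008) + 16.00 = 18.016 g/mol.
n(H2) = 35.610 g / 2.016 g/mol = 17.663 mol.
From the equation the H2:H2O mole ratio is 2:2, so n(H2O) = 17.663 × 2/2 = 17.663 mol.
Mass of H2O = 17.663 mol × 18.016 g/mol = 318.23 g.
Actual mass collected = 318.23 g × 0.813 = 258.72 g.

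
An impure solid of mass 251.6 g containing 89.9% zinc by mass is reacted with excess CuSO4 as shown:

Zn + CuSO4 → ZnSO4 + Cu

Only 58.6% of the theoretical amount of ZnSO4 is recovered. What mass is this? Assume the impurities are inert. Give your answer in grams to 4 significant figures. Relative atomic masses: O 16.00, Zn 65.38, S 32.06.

Pure Zn available = 251.6 g × 0.899 = 226.19 g.
M(Zn) = 65.38 g/mol.
M(ZnSO4) = 65.38 + 32.06 + 4(16.00) = 161.44 g/mol.
n(Zn) = 226.19 g / 65.38 g/mol = 3.4596 mol.
From the equation the Zn:ZnSO4 mole ratio is 1:1, so n(ZnSO4) = 3.4596 × 1/1 = 3.4596 mol.
Mass of ZnSO4 = 3.4596 mol × 161.44 g/mol = 558.52 g.
Actual mass collected = 558.52 g × 0.586 = 327.29 g.

327.3 g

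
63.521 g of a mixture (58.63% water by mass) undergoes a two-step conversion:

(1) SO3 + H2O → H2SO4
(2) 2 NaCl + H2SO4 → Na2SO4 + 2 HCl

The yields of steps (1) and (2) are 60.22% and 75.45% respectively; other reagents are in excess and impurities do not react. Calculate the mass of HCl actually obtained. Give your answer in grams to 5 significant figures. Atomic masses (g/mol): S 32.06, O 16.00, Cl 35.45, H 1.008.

Pure H2O = 63.521 × 0.5863 = 37.2424 g.
M(H2O) = 2(1.008) + 16.00 = 18.016 g/mol.
M(HCl) = 1.008 + 35.45 = 36.458 g/mol.
n(H2O) = 37.2424 / 18.016 = 2.06718 mol.
Step 1 (H2O:H2SO4 = 1:1): theoretical n(H2SO4) = 2.06718 mol; at 60.22% yield, n(H2SO4) = 1.24486 mol.
Step 2 (H2SO4:HCl = 1:2): theoretical n(HCl) = 2.48971 mol, so theoretical mass = 2.48971 × 36.458 = 90.7700 g.
At 75.45% yield, actual mass of HCl = 90.7700 × 0.7545 = 68.4860 g.

68.486 g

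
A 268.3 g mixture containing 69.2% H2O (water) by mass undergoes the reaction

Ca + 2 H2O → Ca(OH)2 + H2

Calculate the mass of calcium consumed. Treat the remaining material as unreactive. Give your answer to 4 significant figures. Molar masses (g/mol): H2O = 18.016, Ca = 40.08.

Mass of pure H2O = 268.3 g × 0.692 = 185.66 g.
n(H2O) = 185.66 g / 18.016 g/mol = 10.305 mol.
From the equation the H2O:Ca mole ratio is 2:1, so n(Ca) = 10.305 × 1/2 = 5.1527 mol.
Mass of Ca = 5.1527 mol × 40.08 g/mol = 206.52 g.

206.5 g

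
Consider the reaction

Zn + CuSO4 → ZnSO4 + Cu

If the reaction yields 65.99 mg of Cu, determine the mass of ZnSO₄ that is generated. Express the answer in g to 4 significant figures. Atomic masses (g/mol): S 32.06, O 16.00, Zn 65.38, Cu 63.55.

M(Cu) = 63.55 g/mol.
M(ZnSO4) = 65.38 + 32.06 + 4(16.00) = 161.44 g/mol.
Convert: 65.99 mg = 0.065990 g.
n(Cu) = 0.065990 g / 63.55 g/mol = 0.0010384 mol.
From the equation the Cu:ZnSO4 mole ratio is 1:1, so n(ZnSO4) = 0.0010384 × 1/1 = 0.0010384 mol.
Mass of ZnSO4 = 0.0010384 mol × 161.44 g/mol = 0.16764 g.

0.1676 g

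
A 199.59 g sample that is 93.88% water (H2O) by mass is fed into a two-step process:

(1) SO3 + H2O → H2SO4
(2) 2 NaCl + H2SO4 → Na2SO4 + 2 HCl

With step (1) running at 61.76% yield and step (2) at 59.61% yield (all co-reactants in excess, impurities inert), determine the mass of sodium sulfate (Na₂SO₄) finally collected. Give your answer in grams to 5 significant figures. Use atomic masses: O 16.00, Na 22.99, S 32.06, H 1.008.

Pure H2O = 199.59 × 0.9388 = 187.375 g.
M(H2O) = 2(1.008) + 16.00 = 18.016 g/mol.
M(Na2SO4) = 2(22.99) + 32.06 + 4(16.00) = 142.04 g/mol.
n(H2O) = 187.375 / 18.016 = 10.4005 mol.
Step 1 (H2O:H2SO4 = 1:1): theoretical n(H2SO4) = 10.4005 mol; at 61.76% yield, n(H2SO4) = 6.42334 mol.
Step 2 (H2SO4:Na2SO4 = 1:1): theoretical n(Na2SO4) = 6.42334 mol, so theoretical mass = 6.42334 × 142.04 = 912.371 g.
At 59.61% yield, actual mass of Na2SO4 = 912.371 × 0.5961 = 543.864 g.

543.86 g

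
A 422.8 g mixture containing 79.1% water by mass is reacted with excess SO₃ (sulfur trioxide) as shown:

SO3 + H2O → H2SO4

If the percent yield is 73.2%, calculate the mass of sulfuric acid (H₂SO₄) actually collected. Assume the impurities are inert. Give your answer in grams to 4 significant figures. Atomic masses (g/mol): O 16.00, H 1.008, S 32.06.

Pure H2O available = 422.8 g × 0.791 = 334.43 g.
M(H2O) = 2(1.008) + 16.00 = 18.016 g/mol.
M(H2SO4) = 2(1.008) + 32.06 + 4(16.00) = 98.076 g/mol.
n(H2O) = 334.43 g / 18.016 g/mol = 18.563 mol.
From the equation the H2O:H2SO4 mole ratio is 1:1, so n(H2SO4) = 18.563 × 1/1 = 18.563 mol.
Mass of H2SO4 = 18.563 mol × 98.076 g/mol = 1820.6 g.
Actual mass collected = 1820.6 g × 0.732 = 1332.7 g.

1333 g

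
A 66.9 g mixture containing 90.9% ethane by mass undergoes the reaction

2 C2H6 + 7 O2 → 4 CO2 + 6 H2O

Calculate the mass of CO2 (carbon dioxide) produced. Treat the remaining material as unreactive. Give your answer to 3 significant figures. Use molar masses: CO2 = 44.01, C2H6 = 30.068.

178 g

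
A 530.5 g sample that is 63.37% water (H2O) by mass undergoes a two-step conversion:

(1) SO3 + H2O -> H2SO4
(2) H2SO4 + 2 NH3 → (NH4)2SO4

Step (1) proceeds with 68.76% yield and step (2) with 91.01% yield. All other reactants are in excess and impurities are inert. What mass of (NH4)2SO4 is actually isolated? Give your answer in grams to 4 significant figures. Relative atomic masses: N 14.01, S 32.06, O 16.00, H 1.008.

Pure H2O = 530.5 × 0.6337 = 336.18 g.
M(H2O) = 2(1.008) + 16.00 = 18.016 g/mol.
M((NH4)2SO4) = 2(14.01) + 8(1.008) + 32.06 + 4(16.00) = 132.144 g/mol.
n(H2O) = 336.18 / 18.016 = 18.660 mol.
Step 1 (H2O:H2SO4 = 1:1): theoretical n(H2SO4) = 18.660 mol; at 68.76% yield, n(H2SO4) = 12.831 mol.
Step 2 (H2SO4:(NH4)2SO4 = 1:1): theoretical n((NH4)2SO4) = 12.831 mol, so theoretical mass = 12.831 × 132.144 = 1695.5 g.
At 91.01% yield, actual mass of (NH4)2SO4 = 1695.5 × 0.9101 = 1543.1 g.

1543 g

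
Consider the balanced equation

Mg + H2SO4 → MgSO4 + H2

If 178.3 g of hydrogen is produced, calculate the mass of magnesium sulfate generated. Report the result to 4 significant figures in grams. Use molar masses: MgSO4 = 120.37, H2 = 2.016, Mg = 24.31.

n(H2) = 178.30 g / 2.016 g/mol = 88.442 mol.
From the equation the H2:MgSO4 mole ratio is 1:1, so n(MgSO4) = 88.442 × 1/1 = 88.442 mol.
Mass of MgSO4 = 88.442 mol × 120.37 g/mol = 10646 g.

10650 g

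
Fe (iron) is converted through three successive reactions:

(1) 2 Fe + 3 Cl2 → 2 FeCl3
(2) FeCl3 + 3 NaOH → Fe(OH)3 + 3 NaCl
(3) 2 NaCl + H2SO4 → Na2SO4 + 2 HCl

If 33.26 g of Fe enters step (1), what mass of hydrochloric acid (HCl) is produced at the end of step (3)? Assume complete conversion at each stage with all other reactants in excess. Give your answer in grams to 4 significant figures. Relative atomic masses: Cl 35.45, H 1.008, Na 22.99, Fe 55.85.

M(Fe) = 55.85 g/mol.
M(HCl) = 1.008 + 35.45 = 36.458 g/mol.
n(Fe) = 33.26 / 55.85 = 0.59552 mol.
Reaction (1): Fe→FeCl3 ratio 2:2 ⇒ n(FeCl3) = 0.59552 mol.
Reaction (2): FeCl3→NaCl ratio 1:3 ⇒ n(NaCl) = 1.7866 mol.
Reaction (3): NaCl→HCl ratio 2:2 ⇒ n(HCl) = 1.7866 mol.
Mass of HCl = 1.7866 × 36.458 = 65.135 g.

65.13 g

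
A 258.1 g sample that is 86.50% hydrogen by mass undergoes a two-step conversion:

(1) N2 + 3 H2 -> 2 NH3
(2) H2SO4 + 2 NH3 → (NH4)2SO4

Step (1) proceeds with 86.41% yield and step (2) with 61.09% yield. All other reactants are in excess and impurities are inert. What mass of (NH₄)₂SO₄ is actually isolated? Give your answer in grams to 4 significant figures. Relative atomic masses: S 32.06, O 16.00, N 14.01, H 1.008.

2575 g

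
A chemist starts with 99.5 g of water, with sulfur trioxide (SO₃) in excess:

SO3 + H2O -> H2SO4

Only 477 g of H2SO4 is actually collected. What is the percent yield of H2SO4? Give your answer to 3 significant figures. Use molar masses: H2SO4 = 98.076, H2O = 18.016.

88.1 %

n(H2O) = 99.50 g / 18.016 g/mol = 5.523 mol.
From the equation the H2O:H2SO4 mole ratio is 1:1, so n(H2SO4) = 5.523 × 1/1 = 5.523 mol.
Mass of H2SO4 = 5.523 mol × 98.076 g/mol = 541.7 g.
This is the theoretical yield. Percent yield = 477 g / 541.7 g × 100% = 88.06%.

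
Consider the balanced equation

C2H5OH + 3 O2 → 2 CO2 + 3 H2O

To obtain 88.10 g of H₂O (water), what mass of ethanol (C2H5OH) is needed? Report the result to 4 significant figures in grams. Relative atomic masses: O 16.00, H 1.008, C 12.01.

M(H2O) = 2(1.008) + 16.00 = 18.016 g/mol.
M(C2H5OH) = 2(12.01) + 6(1.008) + 16.00 = 46.068 g/mol.
n(H2O) = 88.100 g / 18.016 g/mol = 4.8901 mol.
From the equation the H2O:C2H5OH mole ratio is 3:1, so n(C2H5OH) = 4.8901 × 1/3 = 1.6300 mol.
Mass of C2H5OH = 1.6300 mol × 46.068 g/mol = 75.092 g.

75.09 g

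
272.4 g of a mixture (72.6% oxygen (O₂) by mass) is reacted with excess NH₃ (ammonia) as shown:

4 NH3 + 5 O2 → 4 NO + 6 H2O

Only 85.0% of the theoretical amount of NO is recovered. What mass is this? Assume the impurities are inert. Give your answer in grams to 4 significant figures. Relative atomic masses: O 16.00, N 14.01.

126.1 g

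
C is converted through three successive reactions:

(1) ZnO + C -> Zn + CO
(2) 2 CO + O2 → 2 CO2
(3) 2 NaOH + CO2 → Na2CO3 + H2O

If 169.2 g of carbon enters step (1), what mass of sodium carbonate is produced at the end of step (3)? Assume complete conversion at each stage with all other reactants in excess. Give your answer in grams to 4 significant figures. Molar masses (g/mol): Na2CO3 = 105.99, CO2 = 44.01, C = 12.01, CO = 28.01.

n(C) = 169.2 / 12.01 = 14.088 mol.
Reaction (1): C→CO ratio 1:1 ⇒ n(CO) = 14.088 mol.
Reaction (2): CO→CO2 ratio 2:2 ⇒ n(CO2) = 14.088 mol.
Reaction (3): CO2→Na2CO3 ratio 1:1 ⇒ n(Na2CO3) = 14.088 mol.
Mass of Na2CO3 = 14.088 × 105.99 = 1493.2 g.

1493 g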